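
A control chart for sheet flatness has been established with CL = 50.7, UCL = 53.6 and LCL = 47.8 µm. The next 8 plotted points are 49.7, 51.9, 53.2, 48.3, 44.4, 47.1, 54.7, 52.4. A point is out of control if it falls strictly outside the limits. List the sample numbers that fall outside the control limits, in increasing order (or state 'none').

Compare each point to [47.8, 53.6]: sample 5 = 44.4 < LCL; sample 6 = 47.1 < LCL; sample 7 = 54.7 > UCL.

5, 6, 7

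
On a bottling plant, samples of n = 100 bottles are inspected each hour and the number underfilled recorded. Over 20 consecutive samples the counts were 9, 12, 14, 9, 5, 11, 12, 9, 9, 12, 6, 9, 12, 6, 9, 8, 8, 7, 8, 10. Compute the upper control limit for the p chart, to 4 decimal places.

p̄ = Σdᵢ / (k·n) = 185 / (20 × 100) = 0.09250
UCL = p̄ + 3·√(p̄(1−p̄)/n) = 0.09250 + 3 × √(0.09250×0.90750/100) = 0.09250 + 3 × 0.02897 = 0.17942

0.1794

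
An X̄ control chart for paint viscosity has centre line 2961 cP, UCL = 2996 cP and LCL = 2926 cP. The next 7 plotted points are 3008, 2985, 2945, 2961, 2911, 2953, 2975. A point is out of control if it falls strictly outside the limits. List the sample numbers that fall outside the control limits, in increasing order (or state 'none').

1, 5

Compare each point to [2926, 2996]: sample 1 = 3008 > UCL; sample 5 = 2911 < LCL.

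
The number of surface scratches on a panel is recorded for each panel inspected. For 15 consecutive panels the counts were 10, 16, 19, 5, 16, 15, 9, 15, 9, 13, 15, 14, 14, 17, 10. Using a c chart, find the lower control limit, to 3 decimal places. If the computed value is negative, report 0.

c̄ = (10 + 16 + 19 + 5 + 16 + 15 + 9 + 15 + 9 + 13 + 15 + 14 + 14 + 17 + 10) / 15 = 197 / 15 = 13.1333
LCL = c̄ − 3√c̄ = 13.1333 − 3 × 3.6240 = 2.2614

2.261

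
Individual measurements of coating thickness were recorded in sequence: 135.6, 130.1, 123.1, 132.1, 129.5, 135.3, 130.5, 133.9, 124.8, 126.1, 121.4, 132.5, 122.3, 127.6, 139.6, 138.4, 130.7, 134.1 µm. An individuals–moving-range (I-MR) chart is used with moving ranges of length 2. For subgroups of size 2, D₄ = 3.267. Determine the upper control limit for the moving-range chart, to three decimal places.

Moving ranges: 5.5, 7.0, 9.0, 2.6, 5.8, 4.8, 3.4, 9.1, 1.3, 4.7, 11.1, 10.2, 5.3, 12.0, 1.2, 7.7, 3.4; M̄R̄ = 104.1000 / 17 = 6.1235
UCL_MR = D₄·M̄R̄ = 3.267 × 6.1235 = 20.0056

20.006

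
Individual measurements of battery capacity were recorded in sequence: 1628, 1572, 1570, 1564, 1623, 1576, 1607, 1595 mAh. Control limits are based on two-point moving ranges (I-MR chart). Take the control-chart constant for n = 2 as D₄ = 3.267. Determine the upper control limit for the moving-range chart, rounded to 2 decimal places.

99.41

Moving ranges: 56, 2, 6, 59, 47, 31, 12; M̄R̄ = 213.0000 / 7 = 30.4286
UCL_MR = D₄·M̄R̄ = 3.267 × 30.4286 = 99.4101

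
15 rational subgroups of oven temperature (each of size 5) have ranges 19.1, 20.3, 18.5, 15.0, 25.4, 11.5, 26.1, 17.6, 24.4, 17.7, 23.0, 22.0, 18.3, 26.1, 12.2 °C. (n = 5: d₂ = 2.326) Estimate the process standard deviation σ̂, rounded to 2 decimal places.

8.52

R̄ = (19.1 + 20.3 + 18.5 + 15.0 + 25.4 + 11.5 + 26.1 + 17.6 + 24.4 + 17.7 + 23.0 + 22.0 + 18.3 + 26.1 + 12.2) / 15 = 19.8133
σ̂ = R̄ / d₂ = 19.8133 / 2.326 = 8.5182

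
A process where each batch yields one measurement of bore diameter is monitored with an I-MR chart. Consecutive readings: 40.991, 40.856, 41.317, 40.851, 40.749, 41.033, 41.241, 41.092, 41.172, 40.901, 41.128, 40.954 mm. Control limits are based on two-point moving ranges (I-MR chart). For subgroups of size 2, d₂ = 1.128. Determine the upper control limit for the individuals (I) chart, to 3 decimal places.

41.642

X̄ = (40.991 + 40.856 + 41.317 + 40.851 + 40.749 + 41.033 + 41.241 + 41.092 + 41.172 + 40.901 + 41.128 + 40.954) / 12 = 41.0237
Moving ranges: 0.135, 0.461, 0.466, 0.102, 0.284, 0.208, 0.149, 0.080, 0.271, 0.227, 0.174; M̄R̄ = 2.5570 / 11 = 0.2325
UCL = X̄ + 3·M̄R̄/d₂ = 41.0237 + 3 × 0.2325 / 1.128 = 41.6420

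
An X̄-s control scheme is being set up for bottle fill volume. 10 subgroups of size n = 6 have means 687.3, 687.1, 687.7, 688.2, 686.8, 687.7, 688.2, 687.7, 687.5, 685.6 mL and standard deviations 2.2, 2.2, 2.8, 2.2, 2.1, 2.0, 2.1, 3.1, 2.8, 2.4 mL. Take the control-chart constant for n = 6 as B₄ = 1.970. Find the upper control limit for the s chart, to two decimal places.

s̄ = (2.2 + 2.2 + 2.8 + 2.2 + 2.1 + 2.0 + 2.1 + 3.1 + 2.8 + 2.4) / 10 = 2.3900
UCL_s = B₄·s̄ = 1.970 × 2.3900 = 4.7083

4.71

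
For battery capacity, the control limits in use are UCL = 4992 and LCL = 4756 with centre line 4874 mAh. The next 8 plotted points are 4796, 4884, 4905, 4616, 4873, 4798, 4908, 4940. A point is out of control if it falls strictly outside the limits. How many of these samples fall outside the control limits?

1

Compare each point to [4756, 4992]: sample 4 = 4616 < LCL.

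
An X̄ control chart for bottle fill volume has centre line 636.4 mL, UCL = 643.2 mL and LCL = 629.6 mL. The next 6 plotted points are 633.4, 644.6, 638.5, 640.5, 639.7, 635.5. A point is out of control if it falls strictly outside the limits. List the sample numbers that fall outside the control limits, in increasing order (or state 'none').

Compare each point to [629.6, 643.2]: sample 2 = 644.6 > UCL.

2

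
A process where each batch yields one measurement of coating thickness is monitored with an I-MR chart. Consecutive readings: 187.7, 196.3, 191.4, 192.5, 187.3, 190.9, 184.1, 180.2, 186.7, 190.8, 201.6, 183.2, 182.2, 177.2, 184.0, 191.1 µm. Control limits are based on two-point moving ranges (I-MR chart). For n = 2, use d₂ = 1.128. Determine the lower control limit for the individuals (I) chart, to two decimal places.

X̄ = (187.7 + 196.3 + 191.4 + 192.5 + 187.3 + 190.9 + 184.1 + 180.2 + 186.7 + 190.8 + 201.6 + 183.2 + 182.2 + 177.2 + 184.0 + 191.1) / 16 = 187.9500
Moving ranges: 8.6, 4.9, 1.1, 5.2, 3.6, 6.8, 3.9, 6.5, 4.1, 10.8, 18.4, 1.0, 5.0, 6.8, 7.1; M̄R̄ = 93.8000 / 15 = 6.2533
LCL = X̄ − 3·M̄R̄/d₂ = 187.9500 − 3 × 6.2533 / 1.128 = 171.3188

171.32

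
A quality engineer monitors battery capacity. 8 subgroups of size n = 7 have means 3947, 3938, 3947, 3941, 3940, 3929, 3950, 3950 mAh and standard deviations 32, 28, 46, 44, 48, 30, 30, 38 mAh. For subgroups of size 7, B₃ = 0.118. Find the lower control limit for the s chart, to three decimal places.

s̄ = (32 + 28 + 46 + 44 + 48 + 30 + 30 + 38) / 8 = 37.0000
LCL_s = B₃·s̄ = 0.118 × 37.0000 = 4.3660

4.366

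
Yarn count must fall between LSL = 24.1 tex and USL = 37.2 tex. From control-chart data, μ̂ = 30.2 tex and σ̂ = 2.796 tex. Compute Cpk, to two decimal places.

Cpu = (USL − μ̂) / (3σ̂) = (37.2 − 30.2) / (3 × 2.796) = 0.8345; Cpl = (μ̂ − LSL) / (3σ̂) = (30.2 − 24.1) / (3 × 2.796) = 0.7272; Cpk = min(Cpu, Cpl) = 0.7272

0.73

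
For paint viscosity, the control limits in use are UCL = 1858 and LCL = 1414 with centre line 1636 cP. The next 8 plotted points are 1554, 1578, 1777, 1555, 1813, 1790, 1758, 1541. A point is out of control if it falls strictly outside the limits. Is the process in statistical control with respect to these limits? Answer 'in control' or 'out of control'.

All 8 points lie within [1414, 1858].

in control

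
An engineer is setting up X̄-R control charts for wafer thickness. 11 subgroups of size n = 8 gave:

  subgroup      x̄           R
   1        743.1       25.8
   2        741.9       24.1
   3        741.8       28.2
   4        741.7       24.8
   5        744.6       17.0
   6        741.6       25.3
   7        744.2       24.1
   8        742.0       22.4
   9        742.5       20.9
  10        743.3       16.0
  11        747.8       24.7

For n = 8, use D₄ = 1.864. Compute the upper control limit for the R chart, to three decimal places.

42.923

R̄ = (25.8 + 24.1 + 28.2 + 24.8 + 17.0 + 25.3 + 24.1 + 22.4 + 20.9 + 16.0 + 24.7) / 11 = 253.3000 / 11 = 23.0273
UCL_R = D₄·R̄ = 1.864 × 23.0273 = 42.9228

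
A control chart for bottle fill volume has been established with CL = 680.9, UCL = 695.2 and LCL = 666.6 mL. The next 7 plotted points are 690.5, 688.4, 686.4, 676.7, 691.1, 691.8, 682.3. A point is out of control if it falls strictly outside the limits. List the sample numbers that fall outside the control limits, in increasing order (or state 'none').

All 7 points lie within [666.6, 695.2].

none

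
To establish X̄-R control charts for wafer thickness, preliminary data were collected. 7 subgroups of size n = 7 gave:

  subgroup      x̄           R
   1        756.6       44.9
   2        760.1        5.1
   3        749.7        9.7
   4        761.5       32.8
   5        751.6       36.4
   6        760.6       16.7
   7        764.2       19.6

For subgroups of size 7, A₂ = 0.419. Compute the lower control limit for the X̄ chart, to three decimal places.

X̄̄ = (756.6 + 760.1 + 749.7 + 761.5 + 751.6 + 760.6 + 764.2) / 7 = 5304.3000 / 7 = 757.7571
R̄ = (44.9 + 5.1 + 9.7 + 32.8 + 36.4 + 16.7 + 19.6) / 7 = 165.2000 / 7 = 23.6000
LCL = X̄̄ − A₂·R̄ = 757.7571 − 0.419 × 23.6000 = 747.8687

747.869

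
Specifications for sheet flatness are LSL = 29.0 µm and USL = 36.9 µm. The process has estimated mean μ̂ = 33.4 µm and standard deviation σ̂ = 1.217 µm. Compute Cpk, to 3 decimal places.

0.959

Cpu = (USL − μ̂) / (3σ̂) = (36.9 − 33.4) / (3 × 1.217) = 0.9586; Cpl = (μ̂ − LSL) / (3σ̂) = (33.4 − 29.0) / (3 × 1.217) = 1.2051; Cpk = min(Cpu, Cpl) = 0.9586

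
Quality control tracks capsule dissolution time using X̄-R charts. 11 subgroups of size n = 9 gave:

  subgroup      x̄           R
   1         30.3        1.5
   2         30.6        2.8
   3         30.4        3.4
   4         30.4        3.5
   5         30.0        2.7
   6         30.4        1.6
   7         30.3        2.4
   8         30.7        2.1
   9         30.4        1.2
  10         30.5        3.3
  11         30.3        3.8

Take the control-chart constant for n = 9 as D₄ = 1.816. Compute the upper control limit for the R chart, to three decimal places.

R̄ = (1.5 + 2.8 + 3.4 + 3.5 + 2.7 + 1.6 + 2.4 + 2.1 + 1.2 + 3.3 + 3.8) / 11 = 28.3000 / 11 = 2.5727
UCL_R = D₄·R̄ = 1.816 × 2.5727 = 4.6721

4.672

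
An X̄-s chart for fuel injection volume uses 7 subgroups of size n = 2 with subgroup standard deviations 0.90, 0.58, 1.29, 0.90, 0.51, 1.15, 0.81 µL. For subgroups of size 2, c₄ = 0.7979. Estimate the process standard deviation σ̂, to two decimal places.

1.10

s̄ = (0.90 + 0.58 + 1.29 + 0.90 + 0.51 + 1.15 + 0.81) / 7 = 0.8771
σ̂ = s̄ / c₄ = 0.8771 / 0.7979 = 1.0993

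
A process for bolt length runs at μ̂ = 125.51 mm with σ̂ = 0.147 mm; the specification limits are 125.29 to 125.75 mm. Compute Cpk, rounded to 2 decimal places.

0.50

Cpu = (USL − μ̂) / (3σ̂) = (125.75 − 125.51) / (3 × 0.147) = 0.5442; Cpl = (μ̂ − LSL) / (3σ̂) = (125.51 − 125.29) / (3 × 0.147) = 0.4989; Cpk = min(Cpu, Cpl) = 0.4989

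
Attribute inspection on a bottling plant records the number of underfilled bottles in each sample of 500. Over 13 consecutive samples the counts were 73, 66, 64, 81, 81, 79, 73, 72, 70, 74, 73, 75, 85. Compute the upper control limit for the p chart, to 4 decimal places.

0.1963

p̄ = Σdᵢ / (k·n) = 966 / (13 × 500) = 0.14862
UCL = p̄ + 3·√(p̄(1−p̄)/n) = 0.14862 + 3 × √(0.14862×0.85138/500) = 0.14862 + 3 × 0.01591 = 0.19634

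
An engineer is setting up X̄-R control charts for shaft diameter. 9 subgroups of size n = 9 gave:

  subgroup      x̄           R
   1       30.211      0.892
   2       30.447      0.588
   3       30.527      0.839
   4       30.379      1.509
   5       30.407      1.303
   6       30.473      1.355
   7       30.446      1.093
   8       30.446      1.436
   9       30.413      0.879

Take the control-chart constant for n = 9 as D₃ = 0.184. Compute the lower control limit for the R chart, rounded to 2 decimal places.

R̄ = (0.892 + 0.588 + 0.839 + 1.509 + 1.303 + 1.355 + 1.093 + 1.436 + 0.879) / 9 = 9.8940 / 9 = 1.0993
LCL_R = D₃·R̄ = 0.184 × 1.0993 = 0.2023

0.20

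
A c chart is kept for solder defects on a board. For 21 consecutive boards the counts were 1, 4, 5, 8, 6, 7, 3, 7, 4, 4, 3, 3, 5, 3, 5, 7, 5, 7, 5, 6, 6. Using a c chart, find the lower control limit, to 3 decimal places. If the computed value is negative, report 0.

0.000

c̄ = (1 + 4 + 5 + 8 + 6 + 7 + 3 + 7 + 4 + 4 + 3 + 3 + 5 + 3 + 5 + 7 + 5 + 7 + 5 + 6 + 6) / 21 = 104 / 21 = 4.9524
LCL = c̄ − 3√c̄ = 4.9524 − 3 × 2.2254 = -1.7238 → 0 (cannot be negative)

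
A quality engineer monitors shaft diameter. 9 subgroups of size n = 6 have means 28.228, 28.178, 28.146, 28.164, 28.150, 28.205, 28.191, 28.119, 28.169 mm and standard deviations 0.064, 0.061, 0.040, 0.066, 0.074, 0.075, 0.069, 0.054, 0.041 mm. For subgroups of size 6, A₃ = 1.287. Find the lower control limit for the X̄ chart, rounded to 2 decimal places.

28.09

X̄̄ = (28.228 + 28.178 + 28.146 + 28.164 + 28.150 + 28.205 + 28.191 + 28.119 + 28.169) / 9 = 28.1722
s̄ = (0.064 + 0.061 + 0.040 + 0.066 + 0.074 + 0.075 + 0.069 + 0.054 + 0.041) / 9 = 0.0604
LCL = X̄̄ − A₃·s̄ = 28.1722 − 1.287 × 0.0604 = 28.0944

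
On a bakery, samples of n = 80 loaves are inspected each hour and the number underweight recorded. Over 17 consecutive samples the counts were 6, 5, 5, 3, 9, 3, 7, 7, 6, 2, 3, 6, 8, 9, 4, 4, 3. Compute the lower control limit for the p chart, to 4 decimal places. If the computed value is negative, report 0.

p̄ = Σdᵢ / (k·n) = 90 / (17 × 80) = 0.06618
LCL = p̄ − 3·√(p̄(1−p̄)/n) = 0.06618 − 3 × 0.02779 = -0.01720 → 0 (negative, so LCL = 0)

0.0000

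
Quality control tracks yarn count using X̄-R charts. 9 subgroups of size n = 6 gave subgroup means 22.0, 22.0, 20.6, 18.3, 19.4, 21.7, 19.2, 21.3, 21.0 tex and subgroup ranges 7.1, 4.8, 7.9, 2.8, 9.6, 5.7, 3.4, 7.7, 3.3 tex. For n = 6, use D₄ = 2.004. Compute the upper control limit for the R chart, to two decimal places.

R̄ = (7.1 + 4.8 + 7.9 + 2.8 + 9.6 + 5.7 + 3.4 + 7.7 + 3.3) / 9 = 52.3000 / 9 = 5.8111
UCL_R = D₄·R̄ = 2.004 × 5.8111 = 11.6455

11.65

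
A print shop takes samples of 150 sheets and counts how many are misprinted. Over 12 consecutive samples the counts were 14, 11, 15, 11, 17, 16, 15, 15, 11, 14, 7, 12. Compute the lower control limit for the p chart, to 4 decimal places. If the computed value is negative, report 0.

0.0185

p̄ = Σdᵢ / (k·n) = 158 / (12 × 150) = 0.08778
LCL = p̄ − 3·√(p̄(1−p̄)/n) = 0.08778 − 3 × 0.02310 = 0.01846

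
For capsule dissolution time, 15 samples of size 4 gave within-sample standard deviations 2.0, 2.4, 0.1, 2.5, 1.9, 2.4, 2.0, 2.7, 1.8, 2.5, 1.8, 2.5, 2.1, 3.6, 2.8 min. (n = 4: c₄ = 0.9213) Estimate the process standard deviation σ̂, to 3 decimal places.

s̄ = (2.0 + 2.4 + 0.1 + 2.5 + 1.9 + 2.4 + 2.0 + 2.7 + 1.8 + 2.5 + 1.8 + 2.5 + 2.1 + 3.6 + 2.8) / 15 = 2.2067
σ̂ = s̄ / c₄ = 2.2067 / 0.9213 = 2.3952

2.395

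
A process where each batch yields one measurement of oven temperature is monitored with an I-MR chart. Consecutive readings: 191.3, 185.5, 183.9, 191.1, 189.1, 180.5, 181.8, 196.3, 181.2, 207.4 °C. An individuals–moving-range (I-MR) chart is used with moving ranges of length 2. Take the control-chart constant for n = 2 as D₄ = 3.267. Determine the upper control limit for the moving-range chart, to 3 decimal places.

Moving ranges: 5.8, 1.6, 7.2, 2.0, 8.6, 1.3, 14.5, 15.1, 26.2; M̄R̄ = 82.3000 / 9 = 9.1444
UCL_MR = D₄·M̄R̄ = 3.267 × 9.1444 = 29.8749

29.875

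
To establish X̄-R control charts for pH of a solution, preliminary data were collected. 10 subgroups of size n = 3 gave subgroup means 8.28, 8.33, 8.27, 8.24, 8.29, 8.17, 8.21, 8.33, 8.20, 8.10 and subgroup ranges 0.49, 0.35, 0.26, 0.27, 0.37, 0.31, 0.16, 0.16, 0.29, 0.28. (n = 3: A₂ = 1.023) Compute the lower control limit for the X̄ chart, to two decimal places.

X̄̄ = (8.28 + 8.33 + 8.27 + 8.24 + 8.29 + 8.17 + 8.21 + 8.33 + 8.20 + 8.10) / 10 = 82.4200 / 10 = 8.2420
R̄ = (0.49 + 0.35 + 0.26 + 0.27 + 0.37 + 0.31 + 0.16 + 0.16 + 0.29 + 0.28) / 10 = 2.9400 / 10 = 0.2940
LCL = X̄̄ − A₂·R̄ = 8.2420 − 1.023 × 0.2940 = 7.9412

7.94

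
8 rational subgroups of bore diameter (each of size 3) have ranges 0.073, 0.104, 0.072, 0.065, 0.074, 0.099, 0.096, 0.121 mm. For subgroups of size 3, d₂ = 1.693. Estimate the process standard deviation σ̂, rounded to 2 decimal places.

0.05

R̄ = (0.073 + 0.104 + 0.072 + 0.065 + 0.074 + 0.099 + 0.096 + 0.121) / 8 = 0.0880
σ̂ = R̄ / d₂ = 0.0880 / 1.693 = 0.0520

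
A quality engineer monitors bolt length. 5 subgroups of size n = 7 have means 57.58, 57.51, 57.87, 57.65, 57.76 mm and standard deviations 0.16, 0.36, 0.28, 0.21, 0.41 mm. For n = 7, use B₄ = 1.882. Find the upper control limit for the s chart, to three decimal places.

0.534

s̄ = (0.16 + 0.36 + 0.28 + 0.21 + 0.41) / 5 = 0.2840
UCL_s = B₄·s̄ = 1.882 × 0.2840 = 0.5345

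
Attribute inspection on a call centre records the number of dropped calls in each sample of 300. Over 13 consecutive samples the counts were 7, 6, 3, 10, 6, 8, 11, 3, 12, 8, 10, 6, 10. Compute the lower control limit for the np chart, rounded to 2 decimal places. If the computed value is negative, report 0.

0.00

p̄ = Σdᵢ / (k·n) = 100 / (13 × 300) = 0.02564
LCL = np̄ − 3·√(np̄(1−p̄)) = 7.6923 − 3 × 2.7377 = -0.5208 → 0 (negative, so LCL = 0)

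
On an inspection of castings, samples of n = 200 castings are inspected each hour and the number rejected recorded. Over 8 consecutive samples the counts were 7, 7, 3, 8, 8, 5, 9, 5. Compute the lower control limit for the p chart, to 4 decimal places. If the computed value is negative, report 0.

0.0000

p̄ = Σdᵢ / (k·n) = 52 / (8 × 200) = 0.03250
LCL = p̄ − 3·√(p̄(1−p̄)/n) = 0.03250 − 3 × 0.01254 = -0.00512 → 0 (negative, so LCL = 0)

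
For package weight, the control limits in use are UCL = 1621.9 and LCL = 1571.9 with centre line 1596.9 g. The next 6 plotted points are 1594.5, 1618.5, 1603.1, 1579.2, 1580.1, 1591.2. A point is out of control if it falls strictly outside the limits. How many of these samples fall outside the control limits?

0

All 6 points lie within [1571.9, 1621.9].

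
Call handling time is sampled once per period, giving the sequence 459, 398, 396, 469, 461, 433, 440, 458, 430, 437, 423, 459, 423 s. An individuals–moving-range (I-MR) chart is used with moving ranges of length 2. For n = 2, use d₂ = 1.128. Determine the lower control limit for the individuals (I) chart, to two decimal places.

X̄ = (459 + 398 + 396 + 469 + 461 + 433 + 440 + 458 + 430 + 437 + 423 + 459 + 423) / 13 = 437.3846
Moving ranges: 61, 2, 73, 8, 28, 7, 18, 28, 7, 14, 36, 36; M̄R̄ = 318.0000 / 12 = 26.5000
LCL = X̄ − 3·M̄R̄/d₂ = 437.3846 − 3 × 26.5000 / 1.128 = 366.9059

366.91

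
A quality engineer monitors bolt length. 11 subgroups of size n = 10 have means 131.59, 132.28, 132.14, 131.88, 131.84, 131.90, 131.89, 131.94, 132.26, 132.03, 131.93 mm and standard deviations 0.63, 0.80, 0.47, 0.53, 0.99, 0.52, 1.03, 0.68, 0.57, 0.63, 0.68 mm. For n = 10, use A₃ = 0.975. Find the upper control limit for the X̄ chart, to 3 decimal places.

132.638

X̄̄ = (131.59 + 132.28 + 132.14 + 131.88 + 131.84 + 131.90 + 131.89 + 131.94 + 132.26 + 132.03 + 131.93) / 11 = 131.9709
s̄ = (0.63 + 0.80 + 0.47 + 0.53 + 0.99 + 0.52 + 1.03 + 0.68 + 0.57 + 0.63 + 0.68) / 11 = 0.6845
UCL = X̄̄ + A₃·s̄ = 131.9709 + 0.975 × 0.6845 = 132.6383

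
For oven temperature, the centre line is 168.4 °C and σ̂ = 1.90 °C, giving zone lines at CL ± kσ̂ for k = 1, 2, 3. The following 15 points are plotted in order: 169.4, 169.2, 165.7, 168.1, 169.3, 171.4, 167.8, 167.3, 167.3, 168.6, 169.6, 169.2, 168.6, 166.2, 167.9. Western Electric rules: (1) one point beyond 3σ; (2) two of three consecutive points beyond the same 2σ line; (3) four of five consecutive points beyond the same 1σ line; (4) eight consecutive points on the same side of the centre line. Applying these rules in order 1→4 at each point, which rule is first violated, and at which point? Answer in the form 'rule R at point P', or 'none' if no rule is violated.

none

Zone of each point (C = within 1σ̂, B = 1σ̂–2σ̂, A = 2σ̂–3σ̂, * = beyond 3σ̂; sign = side of CL): 1:+C, 2:+C, 3:-B, 4:-C, 5:+C, 6:+B, 7:-C, 8:-C, 9:-C, 10:+C, 11:+C, 12:+C, 13:+C, 14:-B, 15:-C
No rule fires across all 15 points.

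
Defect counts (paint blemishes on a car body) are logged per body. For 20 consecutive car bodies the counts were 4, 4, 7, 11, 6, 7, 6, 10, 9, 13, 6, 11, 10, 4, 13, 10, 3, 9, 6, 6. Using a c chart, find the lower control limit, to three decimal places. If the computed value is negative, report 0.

0.000

c̄ = (4 + 4 + 7 + 11 + 6 + 7 + 6 + 10 + 9 + 13 + 6 + 11 + 10 + 4 + 13 + 10 + 3 + 9 + 6 + 6) / 20 = 155 / 20 = 7.7500
LCL = c̄ − 3√c̄ = 7.7500 − 3 × 2.7839 = -0.6016 → 0 (cannot be negative)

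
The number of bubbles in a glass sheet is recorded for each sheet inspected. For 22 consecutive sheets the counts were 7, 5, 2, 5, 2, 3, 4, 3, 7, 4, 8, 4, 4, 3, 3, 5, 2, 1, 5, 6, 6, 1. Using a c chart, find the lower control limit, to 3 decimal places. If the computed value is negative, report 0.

c̄ = (7 + 5 + 2 + 5 + 2 + 3 + 4 + 3 + 7 + 4 + 8 + 4 + 4 + 3 + 3 + 5 + 2 + 1 + 5 + 6 + 6 + 1) / 22 = 90 / 22 = 4.0909
LCL = c̄ − 3√c̄ = 4.0909 − 3 × 2.0226 = -1.9769 → 0 (cannot be negative)

0.000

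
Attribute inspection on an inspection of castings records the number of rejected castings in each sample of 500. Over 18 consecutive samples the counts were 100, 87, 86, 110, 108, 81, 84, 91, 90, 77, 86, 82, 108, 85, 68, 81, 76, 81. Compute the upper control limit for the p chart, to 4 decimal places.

p̄ = Σdᵢ / (k·n) = 1581 / (18 × 500) = 0.17567
UCL = p̄ + 3·√(p̄(1−p̄)/n) = 0.17567 + 3 × √(0.17567×0.82433/500) = 0.17567 + 3 × 0.01702 = 0.22672

0.2267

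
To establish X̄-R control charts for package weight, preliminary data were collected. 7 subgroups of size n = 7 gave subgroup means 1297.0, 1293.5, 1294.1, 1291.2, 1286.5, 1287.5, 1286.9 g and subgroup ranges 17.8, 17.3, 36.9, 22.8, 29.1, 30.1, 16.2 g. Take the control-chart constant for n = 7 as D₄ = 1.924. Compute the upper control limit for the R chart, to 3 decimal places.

46.781

R̄ = (17.8 + 17.3 + 36.9 + 22.8 + 29.1 + 30.1 + 16.2) / 7 = 170.2000 / 7 = 24.3143
UCL_R = D₄·R̄ = 1.924 × 24.3143 = 46.7807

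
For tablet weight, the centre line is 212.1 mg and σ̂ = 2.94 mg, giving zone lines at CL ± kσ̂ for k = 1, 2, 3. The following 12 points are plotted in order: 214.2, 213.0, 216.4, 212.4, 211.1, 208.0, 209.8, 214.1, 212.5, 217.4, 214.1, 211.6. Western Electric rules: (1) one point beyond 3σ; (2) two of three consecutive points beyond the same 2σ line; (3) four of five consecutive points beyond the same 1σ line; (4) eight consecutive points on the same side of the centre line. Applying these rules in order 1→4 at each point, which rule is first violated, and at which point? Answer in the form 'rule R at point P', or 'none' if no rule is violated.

Zone of each point (C = within 1σ̂, B = 1σ̂–2σ̂, A = 2σ̂–3σ̂, * = beyond 3σ̂; sign = side of CL): 1:+C, 2:+C, 3:+B, 4:+C, 5:-C, 6:-B, 7:-C, 8:+C, 9:+C, 10:+B, 11:+C, 12:-C
No rule fires across all 12 points.

none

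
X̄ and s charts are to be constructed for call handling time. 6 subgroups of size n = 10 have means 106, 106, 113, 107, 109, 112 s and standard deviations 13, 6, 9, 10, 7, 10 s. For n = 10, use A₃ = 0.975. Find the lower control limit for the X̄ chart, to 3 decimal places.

X̄̄ = (106 + 106 + 113 + 107 + 109 + 112) / 6 = 108.8333
s̄ = (13 + 6 + 9 + 10 + 7 + 10) / 6 = 9.1667
LCL = X̄̄ − A₃·s̄ = 108.8333 − 0.975 × 9.1667 = 99.8958

99.896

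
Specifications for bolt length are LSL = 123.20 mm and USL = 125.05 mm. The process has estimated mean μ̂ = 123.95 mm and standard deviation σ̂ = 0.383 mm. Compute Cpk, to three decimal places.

0.653

Cpu = (USL − μ̂) / (3σ̂) = (125.05 − 123.95) / (3 × 0.383) = 0.9574; Cpl = (μ̂ − LSL) / (3σ̂) = (123.95 − 123.20) / (3 × 0.383) = 0.6527; Cpk = min(Cpu, Cpl) = 0.6527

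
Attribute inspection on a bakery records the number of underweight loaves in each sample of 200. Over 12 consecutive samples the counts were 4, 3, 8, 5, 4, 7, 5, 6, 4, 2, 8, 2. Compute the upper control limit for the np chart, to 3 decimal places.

11.349

p̄ = Σdᵢ / (k·n) = 58 / (12 × 200) = 0.02417
UCL = np̄ + 3·√(np̄(1−p̄)) = 4.8333 + 3 × √(4.8333×0.97583) = 4.8333 + 3 × 2.1718 = 11.3486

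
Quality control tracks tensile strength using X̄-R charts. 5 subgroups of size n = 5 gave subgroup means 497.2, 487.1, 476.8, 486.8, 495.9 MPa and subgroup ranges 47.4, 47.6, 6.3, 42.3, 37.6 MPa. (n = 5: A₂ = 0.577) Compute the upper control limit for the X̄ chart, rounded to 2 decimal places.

X̄̄ = (497.2 + 487.1 + 476.8 + 486.8 + 495.9) / 5 = 2443.8000 / 5 = 488.7600
R̄ = (47.4 + 47.6 + 6.3 + 42.3 + 37.6) / 5 = 181.2000 / 5 = 36.2400
UCL = X̄̄ + A₂·R̄ = 488.7600 + 0.577 × 36.2400 = 509.6705

509.67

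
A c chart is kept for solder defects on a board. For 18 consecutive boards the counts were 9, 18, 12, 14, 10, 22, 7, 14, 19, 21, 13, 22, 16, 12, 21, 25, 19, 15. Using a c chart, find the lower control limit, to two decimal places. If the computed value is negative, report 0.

4.03

c̄ = (9 + 18 + 12 + 14 + 10 + 22 + 7 + 14 + 19 + 21 + 13 + 22 + 16 + 12 + 21 + 25 + 19 + 15) / 18 = 289 / 18 = 16.0556
LCL = c̄ − 3√c̄ = 16.0556 − 3 × 4.0069 = 4.0347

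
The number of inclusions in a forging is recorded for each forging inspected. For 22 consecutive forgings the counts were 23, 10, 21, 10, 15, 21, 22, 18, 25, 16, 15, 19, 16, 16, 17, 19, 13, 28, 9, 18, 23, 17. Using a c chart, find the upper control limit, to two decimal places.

c̄ = (23 + 10 + 21 + 10 + 15 + 21 + 22 + 18 + 25 + 16 + 15 + 19 + 16 + 16 + 17 + 19 + 13 + 28 + 9 + 18 + 23 + 17) / 22 = 391 / 22 = 17.7727
UCL = c̄ + 3√c̄ = 17.7727 + 3 × √17.7727 = 17.7727 + 3 × 4.2158 = 30.4200

30.42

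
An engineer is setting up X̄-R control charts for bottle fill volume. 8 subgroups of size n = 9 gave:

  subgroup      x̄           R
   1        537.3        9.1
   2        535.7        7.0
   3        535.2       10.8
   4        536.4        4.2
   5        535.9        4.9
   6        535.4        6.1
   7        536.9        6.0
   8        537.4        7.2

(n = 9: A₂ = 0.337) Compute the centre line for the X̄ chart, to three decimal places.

X̄̄ = (537.3 + 535.7 + 535.2 + 536.4 + 535.9 + 535.4 + 536.9 + 537.4) / 8 = 4290.2000 / 8 = 536.2750
CL = X̄̄ = 536.2750

536.275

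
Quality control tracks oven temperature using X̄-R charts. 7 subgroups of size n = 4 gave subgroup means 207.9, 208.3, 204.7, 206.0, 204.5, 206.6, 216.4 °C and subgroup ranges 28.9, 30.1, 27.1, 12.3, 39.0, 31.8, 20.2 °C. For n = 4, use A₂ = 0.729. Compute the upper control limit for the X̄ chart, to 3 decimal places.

X̄̄ = (207.9 + 208.3 + 204.7 + 206.0 + 204.5 + 206.6 + 216.4) / 7 = 1454.4000 / 7 = 207.7714
R̄ = (28.9 + 30.1 + 27.1 + 12.3 + 39.0 + 31.8 + 20.2) / 7 = 189.4000 / 7 = 27.0571
UCL = X̄̄ + A₂·R̄ = 207.7714 + 0.729 × 27.0571 = 227.4961

227.496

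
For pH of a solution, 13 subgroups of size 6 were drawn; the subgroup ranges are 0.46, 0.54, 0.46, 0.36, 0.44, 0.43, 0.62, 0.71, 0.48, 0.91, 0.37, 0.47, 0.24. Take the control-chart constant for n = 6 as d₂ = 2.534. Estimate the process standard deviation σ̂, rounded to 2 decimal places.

0.20

R̄ = (0.46 + 0.54 + 0.46 + 0.36 + 0.44 + 0.43 + 0.62 + 0.71 + 0.48 + 0.91 + 0.37 + 0.47 + 0.24) / 13 = 0.4992
σ̂ = R̄ / d₂ = 0.4992 / 2.534 = 0.1970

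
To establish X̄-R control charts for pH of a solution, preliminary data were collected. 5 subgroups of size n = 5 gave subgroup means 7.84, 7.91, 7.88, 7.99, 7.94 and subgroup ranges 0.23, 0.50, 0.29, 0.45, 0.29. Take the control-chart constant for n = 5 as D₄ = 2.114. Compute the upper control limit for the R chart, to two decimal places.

0.74

R̄ = (0.23 + 0.50 + 0.29 + 0.45 + 0.29) / 5 = 1.7600 / 5 = 0.3520
UCL_R = D₄·R̄ = 2.114 × 0.3520 = 0.7441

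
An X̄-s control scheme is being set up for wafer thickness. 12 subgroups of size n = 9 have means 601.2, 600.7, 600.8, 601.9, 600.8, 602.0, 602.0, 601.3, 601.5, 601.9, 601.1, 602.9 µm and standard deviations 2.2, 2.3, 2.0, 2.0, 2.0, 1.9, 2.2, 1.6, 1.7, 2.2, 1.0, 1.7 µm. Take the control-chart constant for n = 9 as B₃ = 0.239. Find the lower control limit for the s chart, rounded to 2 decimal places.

0.45

s̄ = (2.2 + 2.3 + 2.0 + 2.0 + 2.0 + 1.9 + 2.2 + 1.6 + 1.7 + 2.2 + 1.0 + 1.7) / 12 = 1.9000
LCL_s = B₃·s̄ = 0.239 × 1.9000 = 0.4541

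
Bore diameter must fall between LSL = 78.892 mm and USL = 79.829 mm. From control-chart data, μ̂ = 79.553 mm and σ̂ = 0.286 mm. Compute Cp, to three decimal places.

Cp = (USL − LSL) / (6σ̂) = (79.829 − 78.892) / (6 × 0.286) = 0.9370 / 1.7160 = 0.5460

0.546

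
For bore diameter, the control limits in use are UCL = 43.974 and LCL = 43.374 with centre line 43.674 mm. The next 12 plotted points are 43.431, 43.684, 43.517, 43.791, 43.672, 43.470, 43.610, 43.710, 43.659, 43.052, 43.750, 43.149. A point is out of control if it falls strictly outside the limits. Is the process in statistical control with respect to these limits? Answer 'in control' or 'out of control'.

out of control

Compare each point to [43.374, 43.974]: sample 10 = 43.052 < LCL; sample 12 = 43.149 < LCL.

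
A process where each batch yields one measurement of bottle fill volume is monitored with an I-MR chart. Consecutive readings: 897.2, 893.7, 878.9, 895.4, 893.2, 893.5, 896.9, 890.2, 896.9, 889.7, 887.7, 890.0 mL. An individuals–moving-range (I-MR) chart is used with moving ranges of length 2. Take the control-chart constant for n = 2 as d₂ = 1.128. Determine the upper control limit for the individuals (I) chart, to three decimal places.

X̄ = (897.2 + 893.7 + 878.9 + 895.4 + 893.2 + 893.5 + 896.9 + 890.2 + 896.9 + 889.7 + 887.7 + 890.0) / 12 = 891.9417
Moving ranges: 3.5, 14.8, 16.5, 2.2, 0.3, 3.4, 6.7, 6.7, 7.2, 2.0, 2.3; M̄R̄ = 65.6000 / 11 = 5.9636
UCL = X̄ + 3·M̄R̄/d₂ = 891.9417 + 3 × 5.9636 / 1.128 = 907.8024

907.802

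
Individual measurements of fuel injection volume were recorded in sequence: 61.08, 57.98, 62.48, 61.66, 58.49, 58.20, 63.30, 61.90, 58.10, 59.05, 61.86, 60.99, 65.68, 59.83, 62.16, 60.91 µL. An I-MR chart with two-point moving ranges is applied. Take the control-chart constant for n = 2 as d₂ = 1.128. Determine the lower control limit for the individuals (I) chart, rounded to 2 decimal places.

X̄ = (61.08 + 57.98 + 62.48 + 61.66 + 58.49 + 58.20 + 63.30 + 61.90 + 58.10 + 59.05 + 61.86 + 60.99 + 65.68 + 59.83 + 62.16 + 60.91) / 16 = 60.8544
Moving ranges: 3.10, 4.50, 0.82, 3.17, 0.29, 5.10, 1.40, 3.80, 0.95, 2.81, 0.87, 4.69, 5.85, 2.33, 1.25; M̄R̄ = 40.9300 / 15 = 2.7287
LCL = X̄ − 3·M̄R̄/d₂ = 60.8544 − 3 × 2.7287 / 1.128 = 53.5973

53.60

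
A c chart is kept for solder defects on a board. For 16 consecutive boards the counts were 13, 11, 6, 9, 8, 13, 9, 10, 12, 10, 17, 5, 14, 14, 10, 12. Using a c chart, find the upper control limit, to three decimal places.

c̄ = (13 + 11 + 6 + 9 + 8 + 13 + 9 + 10 + 12 + 10 + 17 + 5 + 14 + 14 + 10 + 12) / 16 = 173 / 16 = 10.8125
UCL = c̄ + 3√c̄ = 10.8125 + 3 × √10.8125 = 10.8125 + 3 × 3.2882 = 20.6772

20.677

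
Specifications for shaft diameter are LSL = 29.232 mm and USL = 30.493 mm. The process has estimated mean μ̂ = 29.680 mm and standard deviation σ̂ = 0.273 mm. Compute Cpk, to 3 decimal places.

0.547

Cpu = (USL − μ̂) / (3σ̂) = (30.493 − 29.680) / (3 × 0.273) = 0.9927; Cpl = (μ̂ − LSL) / (3σ̂) = (29.680 − 29.232) / (3 × 0.273) = 0.5470; Cpk = min(Cpu, Cpl) = 0.5470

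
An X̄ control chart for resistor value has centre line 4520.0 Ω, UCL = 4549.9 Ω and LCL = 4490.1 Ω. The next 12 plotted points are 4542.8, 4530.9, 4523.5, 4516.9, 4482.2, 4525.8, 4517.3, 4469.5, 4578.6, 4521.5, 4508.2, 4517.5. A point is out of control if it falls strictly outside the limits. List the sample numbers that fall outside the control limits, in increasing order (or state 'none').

5, 8, 9

Compare each point to [4490.1, 4549.9]: sample 5 = 4482.2 < LCL; sample 8 = 4469.5 < LCL; sample 9 = 4578.6 > UCL.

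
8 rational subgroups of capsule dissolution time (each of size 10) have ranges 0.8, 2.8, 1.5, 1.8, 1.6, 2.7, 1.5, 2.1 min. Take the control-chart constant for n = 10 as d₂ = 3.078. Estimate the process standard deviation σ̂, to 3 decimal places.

R̄ = (0.8 + 2.8 + 1.5 + 1.8 + 1.6 + 2.7 + 1.5 + 2.1) / 8 = 1.8500
σ̂ = R̄ / d₂ = 1.8500 / 3.078 = 0.6010

0.601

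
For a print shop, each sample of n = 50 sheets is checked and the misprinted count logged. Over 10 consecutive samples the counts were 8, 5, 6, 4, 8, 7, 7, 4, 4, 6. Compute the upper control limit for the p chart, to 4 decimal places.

0.2549

p̄ = Σdᵢ / (k·n) = 59 / (10 × 50) = 0.11800
UCL = p̄ + 3·√(p̄(1−p̄)/n) = 0.11800 + 3 × √(0.11800×0.88200/50) = 0.11800 + 3 × 0.04562 = 0.25487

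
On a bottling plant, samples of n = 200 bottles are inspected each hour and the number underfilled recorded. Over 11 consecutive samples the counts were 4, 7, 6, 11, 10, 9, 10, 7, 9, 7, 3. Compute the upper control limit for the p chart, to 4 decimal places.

p̄ = Σdᵢ / (k·n) = 83 / (11 × 200) = 0.03773
UCL = p̄ + 3·√(p̄(1−p̄)/n) = 0.03773 + 3 × √(0.03773×0.96227/200) = 0.03773 + 3 × 0.01347 = 0.07815

0.0781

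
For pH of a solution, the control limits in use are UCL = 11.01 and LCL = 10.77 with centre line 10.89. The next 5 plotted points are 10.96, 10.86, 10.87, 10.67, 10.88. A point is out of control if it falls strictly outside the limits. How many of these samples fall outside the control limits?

Compare each point to [10.77, 11.01]: sample 4 = 10.67 < LCL.

1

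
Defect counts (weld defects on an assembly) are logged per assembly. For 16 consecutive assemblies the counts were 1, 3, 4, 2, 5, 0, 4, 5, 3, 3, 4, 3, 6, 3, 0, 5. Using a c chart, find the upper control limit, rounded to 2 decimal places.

8.54

c̄ = (1 + 3 + 4 + 2 + 5 + 0 + 4 + 5 + 3 + 3 + 4 + 3 + 6 + 3 + 0 + 5) / 16 = 51 / 16 = 3.1875
UCL = c̄ + 3√c̄ = 3.1875 + 3 × √3.1875 = 3.1875 + 3 × 1.7854 = 8.5436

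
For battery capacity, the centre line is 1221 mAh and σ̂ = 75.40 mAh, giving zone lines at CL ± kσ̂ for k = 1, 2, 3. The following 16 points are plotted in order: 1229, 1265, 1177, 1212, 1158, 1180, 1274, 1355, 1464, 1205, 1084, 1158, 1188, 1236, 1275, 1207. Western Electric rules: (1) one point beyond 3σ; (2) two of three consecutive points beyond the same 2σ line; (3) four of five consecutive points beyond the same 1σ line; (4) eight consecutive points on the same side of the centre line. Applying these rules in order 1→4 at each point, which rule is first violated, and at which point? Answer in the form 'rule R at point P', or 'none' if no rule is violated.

rule 1 at point 9

Zone of each point (C = within 1σ̂, B = 1σ̂–2σ̂, A = 2σ̂–3σ̂, * = beyond 3σ̂; sign = side of CL): 1:+C, 2:+C, 3:-C, 4:-C, 5:-C, 6:-C, 7:+C, 8:+B, 9:+*, 10:-C, 11:-B, 12:-C, 13:-C, 14:+C, 15:+C, 16:-C
Rule 1 (one point beyond the 3σ limits) is satisfied at point 9.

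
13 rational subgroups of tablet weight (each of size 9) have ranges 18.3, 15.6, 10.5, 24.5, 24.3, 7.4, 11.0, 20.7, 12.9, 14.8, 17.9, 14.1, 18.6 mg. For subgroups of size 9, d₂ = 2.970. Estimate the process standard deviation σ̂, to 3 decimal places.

R̄ = (18.3 + 15.6 + 10.5 + 24.5 + 24.3 + 7.4 + 11.0 + 20.7 + 12.9 + 14.8 + 17.9 + 14.1 + 18.6) / 13 = 16.2000
σ̂ = R̄ / d₂ = 16.2000 / 2.970 = 5.4545

5.455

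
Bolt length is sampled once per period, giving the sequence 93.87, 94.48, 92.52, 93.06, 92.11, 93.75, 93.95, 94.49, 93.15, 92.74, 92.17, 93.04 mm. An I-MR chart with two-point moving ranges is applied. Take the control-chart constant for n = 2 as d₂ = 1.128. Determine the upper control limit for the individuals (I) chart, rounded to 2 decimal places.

95.61

X̄ = (93.87 + 94.48 + 92.52 + 93.06 + 92.11 + 93.75 + 93.95 + 94.49 + 93.15 + 92.74 + 92.17 + 93.04) / 12 = 93.2775
Moving ranges: 0.61, 1.96, 0.54, 0.95, 1.64, 0.20, 0.54, 1.34, 0.41, 0.57, 0.87; M̄R̄ = 9.6300 / 11 = 0.8755
UCL = X̄ + 3·M̄R̄/d₂ = 93.2775 + 3 × 0.8755 / 1.128 = 95.6058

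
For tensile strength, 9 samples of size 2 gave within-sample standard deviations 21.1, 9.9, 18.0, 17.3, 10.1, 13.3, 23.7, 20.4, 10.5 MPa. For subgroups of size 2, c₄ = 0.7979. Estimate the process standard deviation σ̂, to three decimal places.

20.094

s̄ = (21.1 + 9.9 + 18.0 + 17.3 + 10.1 + 13.3 + 23.7 + 20.4 + 10.5) / 9 = 16.0333
σ̂ = s̄ / c₄ = 16.0333 / 0.7979 = 20.0944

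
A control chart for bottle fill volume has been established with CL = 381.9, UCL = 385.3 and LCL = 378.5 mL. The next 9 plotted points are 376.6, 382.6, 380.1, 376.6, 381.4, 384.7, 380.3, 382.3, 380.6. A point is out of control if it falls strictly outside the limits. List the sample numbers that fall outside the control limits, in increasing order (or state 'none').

Compare each point to [378.5, 385.3]: sample 1 = 376.6 < LCL; sample 4 = 376.6 < LCL.

1, 4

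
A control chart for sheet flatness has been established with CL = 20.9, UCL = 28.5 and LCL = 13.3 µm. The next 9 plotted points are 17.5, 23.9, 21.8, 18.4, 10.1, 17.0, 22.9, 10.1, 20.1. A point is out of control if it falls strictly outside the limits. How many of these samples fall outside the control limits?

2

Compare each point to [13.3, 28.5]: sample 5 = 10.1 < LCL; sample 8 = 10.1 < LCL.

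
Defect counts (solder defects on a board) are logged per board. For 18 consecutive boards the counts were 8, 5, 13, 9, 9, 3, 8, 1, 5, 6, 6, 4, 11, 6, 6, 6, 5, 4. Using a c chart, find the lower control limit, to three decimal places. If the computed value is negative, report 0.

0.000

c̄ = (8 + 5 + 13 + 9 + 9 + 3 + 8 + 1 + 5 + 6 + 6 + 4 + 11 + 6 + 6 + 6 + 5 + 4) / 18 = 115 / 18 = 6.3889
LCL = c̄ − 3√c̄ = 6.3889 − 3 × 2.5276 = -1.1940 → 0 (cannot be negative)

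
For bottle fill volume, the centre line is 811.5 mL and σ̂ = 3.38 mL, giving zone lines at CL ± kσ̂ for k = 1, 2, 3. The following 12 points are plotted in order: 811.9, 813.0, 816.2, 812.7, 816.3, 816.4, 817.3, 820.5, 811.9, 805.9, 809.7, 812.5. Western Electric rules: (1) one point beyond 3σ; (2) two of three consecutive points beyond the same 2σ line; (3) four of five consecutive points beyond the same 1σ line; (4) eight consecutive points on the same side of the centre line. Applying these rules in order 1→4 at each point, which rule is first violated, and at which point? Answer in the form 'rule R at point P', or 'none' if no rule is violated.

rule 3 at point 7

Zone of each point (C = within 1σ̂, B = 1σ̂–2σ̂, A = 2σ̂–3σ̂, * = beyond 3σ̂; sign = side of CL): 1:+C, 2:+C, 3:+B, 4:+C, 5:+B, 6:+B, 7:+B, 8:+A, 9:+C, 10:-B, 11:-C, 12:+C
Rule 3 (four of five consecutive points beyond the same 1σ limit) is satisfied at point 7.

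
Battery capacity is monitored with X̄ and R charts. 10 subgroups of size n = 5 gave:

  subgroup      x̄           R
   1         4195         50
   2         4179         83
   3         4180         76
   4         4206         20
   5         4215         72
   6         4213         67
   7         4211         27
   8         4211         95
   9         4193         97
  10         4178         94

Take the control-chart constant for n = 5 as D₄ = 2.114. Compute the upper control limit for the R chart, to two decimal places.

143.96

R̄ = (50 + 83 + 76 + 20 + 72 + 67 + 27 + 95 + 97 + 94) / 10 = 681.0000 / 10 = 68.1000
UCL_R = D₄·R̄ = 2.114 × 68.1000 = 143.9634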